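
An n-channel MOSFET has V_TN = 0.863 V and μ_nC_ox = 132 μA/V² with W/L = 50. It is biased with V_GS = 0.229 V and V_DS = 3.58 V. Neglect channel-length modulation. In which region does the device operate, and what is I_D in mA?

Cutoff; I_D = 0 mA

V_GS = 0.229 V < V_TN = 0.863 V, so the transistor is in cutoff.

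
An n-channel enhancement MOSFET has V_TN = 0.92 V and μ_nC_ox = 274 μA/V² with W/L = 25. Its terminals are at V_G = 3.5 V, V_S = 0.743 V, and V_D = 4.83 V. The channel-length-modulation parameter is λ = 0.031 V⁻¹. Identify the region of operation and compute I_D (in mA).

Saturation; I_D = 13.0 mA

V_GS = V_G − V_S = 3.5 − 0.743 = 2.76 V; V_DS = V_D − V_S = 4.83 − 0.743 = 4.09 V.
k_n = μ_nC_ox · (W/L) = 6.85 mA/V².
V_ov = V_GS − V_TN = 2.76 − 0.92 = 1.84 V.
Since V_DS = 4.09 V ≥ V_ov = 1.84 V, the device is in saturation.
I_D = ½ k_n V_ov² (1 + λ V_DS) = 0.5 × 6.85 × 1.84² × (1 + 0.031 × 4.09) = 13 mA.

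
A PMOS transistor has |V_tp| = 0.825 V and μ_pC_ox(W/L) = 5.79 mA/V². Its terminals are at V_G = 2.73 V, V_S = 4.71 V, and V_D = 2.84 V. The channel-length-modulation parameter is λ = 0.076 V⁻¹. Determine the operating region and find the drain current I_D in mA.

V_SG = V_S − V_G = 4.71 − 2.73 = 1.98 V; V_SD = V_S − V_D = 4.71 − 2.84 = 1.87 V.
V_ov = V_SG − |V_tp| = 1.98 − 0.825 = 1.16 V.
Since V_SD = 1.87 V ≥ V_ov = 1.16 V, the device is in saturation.
I_D = ½ k_p V_ov² (1 + λ V_SD) = 0.5 × 5.79 × 1.16² × (1 + 0.076 × 1.87) = 4.41 mA.

Saturation; I_D = 4.41 mA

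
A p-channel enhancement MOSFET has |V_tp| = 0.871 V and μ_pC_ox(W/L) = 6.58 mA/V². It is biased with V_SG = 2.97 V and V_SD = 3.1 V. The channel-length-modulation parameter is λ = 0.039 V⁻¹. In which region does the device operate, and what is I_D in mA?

Saturation; I_D = 16.2 mA

V_ov = V_SG − |V_tp| = 2.97 − 0.871 = 2.1 V.
Since V_SD = 3.1 V ≥ V_ov = 2.1 V, the device is in saturation.
I_D = ½ k_p V_ov² (1 + λ V_SD) = 0.5 × 6.58 × 2.1² × (1 + 0.039 × 3.1) = 16.2 mA.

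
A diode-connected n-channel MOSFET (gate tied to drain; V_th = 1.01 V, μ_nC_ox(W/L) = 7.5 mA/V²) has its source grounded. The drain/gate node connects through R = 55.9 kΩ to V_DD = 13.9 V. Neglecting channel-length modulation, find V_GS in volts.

With gate tied to drain, V_GS = V_DS ≥ V_GS − V_th, so the device is in saturation.
KCL at the drain: ½ k_n (V_GS − V_th)² = (V_DD − V_GS)/R.
Let x = V_GS − 1.01. Then 210 x² + x − 12.89 = 0, giving x = 0.246 V (positive root), so V_GS = 1.26 V.
I_D = (V_DD − V_GS)/R = (13.9 − 1.26) / 55.9 = 0.226 mA.

V_GS = 1.26 V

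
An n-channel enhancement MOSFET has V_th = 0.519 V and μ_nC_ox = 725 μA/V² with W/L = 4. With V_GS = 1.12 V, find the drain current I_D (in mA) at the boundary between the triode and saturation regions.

At the boundary V_DS = V_ov = V_GS − V_th = 1.12 − 0.519 = 0.601 V.
k_n = μ_nC_ox · (W/L) = 2.9 mA/V².
I_D = ½ k_n V_ov² = 0.5 × 2.9 × 0.601² = 0.524 mA.

I_D = 0.524 mA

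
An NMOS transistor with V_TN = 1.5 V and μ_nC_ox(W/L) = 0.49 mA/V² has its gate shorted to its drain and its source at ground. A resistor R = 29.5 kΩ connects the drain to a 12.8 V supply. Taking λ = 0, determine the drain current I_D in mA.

With gate tied to drain, V_GS = V_DS ≥ V_GS − V_TN, so the device is in saturation.
KCL at the drain: ½ k_n (V_GS − V_TN)² = (V_DD − V_GS)/R.
Let x = V_GS − 1.5. Then 7.23 x² + x − 11.3 = 0, giving x = 1.18 V (positive root), so V_GS = 2.68 V.
I_D = (V_DD − V_GS)/R = (12.8 − 2.68) / 29.5 = 0.343 mA.

I_D = 0.343 mA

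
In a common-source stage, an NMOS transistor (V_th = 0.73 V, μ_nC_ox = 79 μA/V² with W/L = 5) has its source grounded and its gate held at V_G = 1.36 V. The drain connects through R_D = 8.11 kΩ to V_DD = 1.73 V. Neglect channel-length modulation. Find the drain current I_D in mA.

I_D = 0.0784 mA

V_GS = V_G = 1.36 V, so V_ov = 1.36 − 0.73 = 0.63 V.
k_n = μ_nC_ox · (W/L) = 0.395 mA/V².
Assume saturation: I_D = ½ k_n V_ov² = 0.5 × 0.395 × 0.63² = 0.0784 mA, giving V_DS = V_DD − I_D R_D = 1.73 − 0.0784 × 8.11 = 1.09 V.
V_DS = 1.09 V ≥ V_ov = 0.63 V, confirming saturation.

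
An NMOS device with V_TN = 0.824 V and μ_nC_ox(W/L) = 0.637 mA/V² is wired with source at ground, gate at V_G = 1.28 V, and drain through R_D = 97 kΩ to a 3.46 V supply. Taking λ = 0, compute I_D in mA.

I_D = 0.0342 mA

V_GS = V_G = 1.28 V, so V_ov = 1.28 − 0.824 = 0.456 V.
Assume saturation: I_D = ½ k_n V_ov² = 0.5 × 0.637 × 0.456² = 0.0662 mA, giving V_DS = V_DD − I_D R_D = 3.46 − 0.0662 × 97 = -2.96 V.
But -2.96 V < V_ov = 0.456 V, so the device is actually in triode.
In triode I_D = k_n[V_ov V_DS − ½ V_DS²] and I_D = (V_DD − V_DS)/R_D. Equating: 30.9 V_DS² − 29.18 V_DS + 3.46 = 0, giving V_DS = 0.139 V (the root below V_ov).
I_D = (3.46 − 0.139) / 97 = 0.0342 mA.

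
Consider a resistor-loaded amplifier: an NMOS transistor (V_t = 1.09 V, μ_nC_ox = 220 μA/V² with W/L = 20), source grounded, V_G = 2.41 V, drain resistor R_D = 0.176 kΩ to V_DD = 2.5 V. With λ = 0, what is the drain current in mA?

V_GS = V_G = 2.41 V, so V_ov = 2.41 − 1.09 = 1.32 V.
k_n = μ_nC_ox · (W/L) = 4.4 mA/V².
Assume saturation: I_D = ½ k_n V_ov² = 0.5 × 4.4 × 1.32² = 3.83 mA, giving V_DS = V_DD − I_D R_D = 2.5 − 3.83 × 0.176 = 1.83 V.
V_DS = 1.83 V ≥ V_ov = 1.32 V, confirming saturation.

I_D = 3.83 mA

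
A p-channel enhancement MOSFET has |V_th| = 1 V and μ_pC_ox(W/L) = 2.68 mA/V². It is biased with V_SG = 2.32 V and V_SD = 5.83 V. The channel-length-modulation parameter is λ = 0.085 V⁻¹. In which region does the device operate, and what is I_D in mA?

Saturation; I_D = 3.49 mA

V_ov = V_SG − |V_th| = 2.32 − 1 = 1.32 V.
Since V_SD = 5.83 V ≥ V_ov = 1.32 V, the device is in saturation.
I_D = ½ k_p V_ov² (1 + λ V_SD) = 0.5 × 2.68 × 1.32² × (1 + 0.085 × 5.83) = 3.49 mA.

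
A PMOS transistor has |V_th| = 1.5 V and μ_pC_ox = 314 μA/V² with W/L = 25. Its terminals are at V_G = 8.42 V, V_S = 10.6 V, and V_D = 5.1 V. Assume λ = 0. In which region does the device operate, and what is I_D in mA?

Saturation; I_D = 1.81 mA

V_SG = V_S − V_G = 10.6 − 8.42 = 2.18 V; V_SD = V_S − V_D = 10.6 − 5.1 = 5.5 V.
k_p = μ_pC_ox · (W/L) = 7.85 mA/V².
V_ov = V_SG − |V_th| = 2.18 − 1.5 = 0.68 V.
Since V_SD = 5.5 V ≥ V_ov = 0.68 V, the device is in saturation.
I_D = ½ k_p V_ov² = 0.5 × 7.85 × 0.68² = 1.81 mA.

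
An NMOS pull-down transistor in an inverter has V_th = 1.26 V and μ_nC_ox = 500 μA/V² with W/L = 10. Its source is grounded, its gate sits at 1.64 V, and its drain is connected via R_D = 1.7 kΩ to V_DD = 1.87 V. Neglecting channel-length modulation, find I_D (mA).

I_D = 0.361 mA

V_GS = V_G = 1.64 V, so V_ov = 1.64 − 1.26 = 0.38 V.
k_n = μ_nC_ox · (W/L) = 5 mA/V².
Assume saturation: I_D = ½ k_n V_ov² = 0.5 × 5 × 0.38² = 0.361 mA, giving V_DS = V_DD − I_D R_D = 1.87 − 0.361 × 1.7 = 1.26 V.
V_DS = 1.26 V ≥ V_ov = 0.38 V, confirming saturation.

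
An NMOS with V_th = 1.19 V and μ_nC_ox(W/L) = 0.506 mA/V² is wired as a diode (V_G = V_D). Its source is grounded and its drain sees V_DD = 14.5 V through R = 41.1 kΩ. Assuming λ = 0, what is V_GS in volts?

V_GS = 2.27 V

With gate tied to drain, V_GS = V_DS ≥ V_GS − V_th, so the device is in saturation.
KCL at the drain: ½ k_n (V_GS − V_th)² = (V_DD − V_GS)/R.
Let x = V_GS − 1.19. Then 10.4 x² + x − 13.31 = 0, giving x = 1.08 V (positive root), so V_GS = 2.27 V.
I_D = (V_DD − V_GS)/R = (14.5 − 2.27) / 41.1 = 0.297 mA.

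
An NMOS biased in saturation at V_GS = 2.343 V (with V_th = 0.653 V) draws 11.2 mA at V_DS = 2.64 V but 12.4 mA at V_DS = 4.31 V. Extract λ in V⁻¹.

λ = 0.0772 V⁻¹

With V_GS fixed, I_D ∝ (1 + λ V_DS) in saturation, so I_D2/I_D1 = (1 + λ V_DS2)/(1 + λ V_DS1).
12.4/11.2 = 1.107 = (1 + 4.31 λ)/(1 + 2.64 λ).
Solving: λ (I_D1 V_DS2 − I_D2 V_DS1) = I_D2 − I_D1, so λ = (12.4 − 11.2) / (11.2 × 4.31 − 12.4 × 2.64) = 1.2 / 15.5 = 0.0772 V⁻¹.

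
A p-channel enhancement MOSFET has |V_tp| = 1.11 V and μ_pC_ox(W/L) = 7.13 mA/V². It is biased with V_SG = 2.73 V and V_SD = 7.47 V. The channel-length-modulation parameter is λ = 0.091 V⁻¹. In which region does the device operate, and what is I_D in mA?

V_ov = V_SG − |V_tp| = 2.73 − 1.11 = 1.62 V.
Since V_SD = 7.47 V ≥ V_ov = 1.62 V, the device is in saturation.
I_D = ½ k_p V_ov² (1 + λ V_SD) = 0.5 × 7.13 × 1.62² × (1 + 0.091 × 7.47) = 15.7 mA.

Saturation; I_D = 15.7 mA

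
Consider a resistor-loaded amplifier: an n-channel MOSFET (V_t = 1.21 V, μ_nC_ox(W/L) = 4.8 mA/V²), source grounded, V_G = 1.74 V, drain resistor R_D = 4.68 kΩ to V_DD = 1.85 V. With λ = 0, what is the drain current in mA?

V_GS = V_G = 1.74 V, so V_ov = 1.74 − 1.21 = 0.53 V.
Assume saturation: I_D = ½ k_n V_ov² = 0.5 × 4.8 × 0.53² = 0.674 mA, giving V_DS = V_DD − I_D R_D = 1.85 − 0.674 × 4.68 = -1.31 V.
But -1.31 V < V_ov = 0.53 V, so the device is actually in triode.
In triode I_D = k_n[V_ov V_DS − ½ V_DS²] and I_D = (V_DD − V_DS)/R_D. Equating: 11.2 V_DS² − 12.91 V_DS + 1.85 = 0, giving V_DS = 0.168 V (the root below V_ov).
I_D = (1.85 − 0.168) / 4.68 = 0.359 mA.

I_D = 0.359 mA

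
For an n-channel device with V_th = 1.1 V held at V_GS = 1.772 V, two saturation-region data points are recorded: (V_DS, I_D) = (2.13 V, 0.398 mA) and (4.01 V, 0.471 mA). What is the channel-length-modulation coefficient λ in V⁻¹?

λ = 0.123 V⁻¹

With V_GS fixed, I_D ∝ (1 + λ V_DS) in saturation, so I_D2/I_D1 = (1 + λ V_DS2)/(1 + λ V_DS1).
0.471/0.398 = 1.183 = (1 + 4.01 λ)/(1 + 2.13 λ).
Solving: λ (I_D1 V_DS2 − I_D2 V_DS1) = I_D2 − I_D1, so λ = (0.471 − 0.398) / (0.398 × 4.01 − 0.471 × 2.13) = 0.073 / 0.593 = 0.123 V⁻¹.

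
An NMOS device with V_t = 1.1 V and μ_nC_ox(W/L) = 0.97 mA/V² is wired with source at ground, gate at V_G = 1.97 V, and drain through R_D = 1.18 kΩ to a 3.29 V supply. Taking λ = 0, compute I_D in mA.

I_D = 0.367 mA

V_GS = V_G = 1.97 V, so V_ov = 1.97 − 1.1 = 0.87 V.
Assume saturation: I_D = ½ k_n V_ov² = 0.5 × 0.97 × 0.87² = 0.367 mA, giving V_DS = V_DD − I_D R_D = 3.29 − 0.367 × 1.18 = 2.86 V.
V_DS = 2.86 V ≥ V_ov = 0.87 V, confirming saturation.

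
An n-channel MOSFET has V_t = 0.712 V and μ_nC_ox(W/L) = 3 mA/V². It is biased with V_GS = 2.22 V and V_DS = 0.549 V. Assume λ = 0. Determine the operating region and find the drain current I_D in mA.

Triode; I_D = 2.03 mA

V_ov = V_GS − V_t = 2.22 − 0.712 = 1.51 V.
Since V_DS = 0.549 V < V_ov = 1.51 V, the device is in the triode region.
I_D = k_n [V_ov · V_DS − ½ V_DS²] = 3 × [1.51 × 0.549 − 0.5 × 0.549²] = 2.03 mA.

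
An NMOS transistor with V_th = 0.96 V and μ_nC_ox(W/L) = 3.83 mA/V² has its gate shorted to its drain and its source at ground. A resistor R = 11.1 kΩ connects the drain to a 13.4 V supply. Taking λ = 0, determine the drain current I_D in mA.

With gate tied to drain, V_GS = V_DS ≥ V_GS − V_th, so the device is in saturation.
KCL at the drain: ½ k_n (V_GS − V_th)² = (V_DD − V_GS)/R.
Let x = V_GS − 0.96. Then 21.3 x² + x − 12.44 = 0, giving x = 0.742 V (positive root), so V_GS = 1.7 V.
I_D = (V_DD − V_GS)/R = (13.4 − 1.7) / 11.1 = 1.05 mA.

I_D = 1.05 mA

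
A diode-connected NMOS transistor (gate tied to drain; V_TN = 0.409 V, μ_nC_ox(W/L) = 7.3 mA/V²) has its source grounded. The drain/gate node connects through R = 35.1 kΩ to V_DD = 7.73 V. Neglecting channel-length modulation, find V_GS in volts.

V_GS = 0.644 V

With gate tied to drain, V_GS = V_DS ≥ V_GS − V_TN, so the device is in saturation.
KCL at the drain: ½ k_n (V_GS − V_TN)² = (V_DD − V_GS)/R.
Let x = V_GS − 0.409. Then 128 x² + x − 7.321 = 0, giving x = 0.235 V (positive root), so V_GS = 0.644 V.
I_D = (V_DD − V_GS)/R = (7.73 − 0.644) / 35.1 = 0.202 mA.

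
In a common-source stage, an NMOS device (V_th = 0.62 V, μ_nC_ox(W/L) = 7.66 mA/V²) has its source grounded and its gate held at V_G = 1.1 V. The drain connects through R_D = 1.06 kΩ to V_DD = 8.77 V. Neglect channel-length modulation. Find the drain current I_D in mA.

I_D = 0.882 mA

V_GS = V_G = 1.1 V, so V_ov = 1.1 − 0.62 = 0.48 V.
Assume saturation: I_D = ½ k_n V_ov² = 0.5 × 7.66 × 0.48² = 0.882 mA, giving V_DS = V_DD − I_D R_D = 8.77 − 0.882 × 1.06 = 7.83 V.
V_DS = 7.83 V ≥ V_ov = 0.48 V, confirming saturation.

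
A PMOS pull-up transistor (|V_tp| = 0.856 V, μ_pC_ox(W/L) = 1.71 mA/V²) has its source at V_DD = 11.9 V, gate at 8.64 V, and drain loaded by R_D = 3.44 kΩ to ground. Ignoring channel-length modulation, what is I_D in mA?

I_D = 3.18 mA

V_SG = V_DD − V_G = 11.9 − 8.64 = 3.26 V, so V_ov = 3.26 − 0.856 = 2.4 V.
Assume saturation: I_D = ½ k_p V_ov² = 0.5 × 1.71 × 2.4² = 4.94 mA, giving V_SD = V_DD − I_D R_D = 11.9 − 4.94 × 3.44 = -5.1 V.
But -5.1 V < V_ov = 2.4 V, so the device is actually in triode.
In triode I_D = k_p[V_ov V_SD − ½ V_SD²] and I_D = (V_DD − V_SD)/R_D. Equating: 2.94 V_SD² − 15.14 V_SD + 11.9 = 0, giving V_SD = 0.968 V (the root below V_ov).
I_D = (11.9 − 0.968) / 3.44 = 3.18 mA.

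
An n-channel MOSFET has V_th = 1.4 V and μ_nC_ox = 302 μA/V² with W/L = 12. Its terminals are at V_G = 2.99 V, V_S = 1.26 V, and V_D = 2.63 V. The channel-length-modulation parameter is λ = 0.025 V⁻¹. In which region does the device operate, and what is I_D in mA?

V_GS = V_G − V_S = 2.99 − 1.26 = 1.73 V; V_DS = V_D − V_S = 2.63 − 1.26 = 1.37 V.
k_n = μ_nC_ox · (W/L) = 3.624 mA/V².
V_ov = V_GS − V_th = 1.73 − 1.4 = 0.33 V.
Since V_DS = 1.37 V ≥ V_ov = 0.33 V, the device is in saturation.
I_D = ½ k_n V_ov² (1 + λ V_DS) = 0.5 × 3.624 × 0.33² × (1 + 0.025 × 1.37) = 0.204 mA.

Saturation; I_D = 0.204 mA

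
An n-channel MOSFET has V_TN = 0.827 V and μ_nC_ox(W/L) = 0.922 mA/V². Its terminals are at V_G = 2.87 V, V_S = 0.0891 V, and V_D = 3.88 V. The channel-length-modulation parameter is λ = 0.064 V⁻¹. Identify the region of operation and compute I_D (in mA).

Saturation; I_D = 2.19 mA

V_GS = V_G − V_S = 2.87 − 0.0891 = 2.78 V; V_DS = V_D − V_S = 3.88 − 0.0891 = 3.79 V.
V_ov = V_GS − V_TN = 2.78 − 0.827 = 1.95 V.
Since V_DS = 3.79 V ≥ V_ov = 1.95 V, the device is in saturation.
I_D = ½ k_n V_ov² (1 + λ V_DS) = 0.5 × 0.922 × 1.95² × (1 + 0.064 × 3.79) = 2.19 mA.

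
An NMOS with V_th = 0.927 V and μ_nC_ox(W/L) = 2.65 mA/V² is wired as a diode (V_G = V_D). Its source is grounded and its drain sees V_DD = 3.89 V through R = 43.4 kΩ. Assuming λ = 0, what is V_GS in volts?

With gate tied to drain, V_GS = V_DS ≥ V_GS − V_th, so the device is in saturation.
KCL at the drain: ½ k_n (V_GS − V_th)² = (V_DD − V_GS)/R.
Let x = V_GS − 0.927. Then 57.5 x² + x − 2.963 = 0, giving x = 0.218 V (positive root), so V_GS = 1.15 V.
I_D = (V_DD − V_GS)/R = (3.89 − 1.15) / 43.4 = 0.0632 mA.

V_GS = 1.15 V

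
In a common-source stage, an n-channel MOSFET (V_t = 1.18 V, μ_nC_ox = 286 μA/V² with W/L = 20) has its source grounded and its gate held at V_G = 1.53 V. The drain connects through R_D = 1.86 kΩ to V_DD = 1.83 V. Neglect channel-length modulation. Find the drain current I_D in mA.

V_GS = V_G = 1.53 V, so V_ov = 1.53 − 1.18 = 0.35 V.
k_n = μ_nC_ox · (W/L) = 5.72 mA/V².
Assume saturation: I_D = ½ k_n V_ov² = 0.5 × 5.72 × 0.35² = 0.35 mA, giving V_DS = V_DD − I_D R_D = 1.83 − 0.35 × 1.86 = 1.18 V.
V_DS = 1.18 V ≥ V_ov = 0.35 V, confirming saturation.

I_D = 0.350 mA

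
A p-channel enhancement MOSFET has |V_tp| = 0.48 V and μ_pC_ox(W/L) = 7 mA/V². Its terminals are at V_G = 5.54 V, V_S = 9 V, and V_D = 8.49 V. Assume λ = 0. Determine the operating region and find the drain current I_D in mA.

Triode; I_D = 9.73 mA

V_SG = V_S − V_G = 9 − 5.54 = 3.46 V; V_SD = V_S − V_D = 9 − 8.49 = 0.51 V.
V_ov = V_SG − |V_tp| = 3.46 − 0.48 = 2.98 V.
Since V_SD = 0.51 V < V_ov = 2.98 V, the device is in the triode region.
I_D = k_p [V_ov · V_SD − ½ V_SD²] = 7 × [2.98 × 0.51 − 0.5 × 0.51²] = 9.73 mA.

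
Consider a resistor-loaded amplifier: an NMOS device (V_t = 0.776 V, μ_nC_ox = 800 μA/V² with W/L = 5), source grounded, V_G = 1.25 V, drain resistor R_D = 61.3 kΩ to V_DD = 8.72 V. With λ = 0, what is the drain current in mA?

V_GS = V_G = 1.25 V, so V_ov = 1.25 − 0.776 = 0.474 V.
k_n = μ_nC_ox · (W/L) = 4 mA/V².
Assume saturation: I_D = ½ k_n V_ov² = 0.5 × 4 × 0.474² = 0.449 mA, giving V_DS = V_DD − I_D R_D = 8.72 − 0.449 × 61.3 = -18.8 V.
But -18.8 V < V_ov = 0.474 V, so the device is actually in triode.
In triode I_D = k_n[V_ov V_DS − ½ V_DS²] and I_D = (V_DD − V_DS)/R_D. Equating: 123 V_DS² − 117.2 V_DS + 8.72 = 0, giving V_DS = 0.0813 V (the root below V_ov).
I_D = (8.72 − 0.0813) / 61.3 = 0.141 mA.

I_D = 0.141 mA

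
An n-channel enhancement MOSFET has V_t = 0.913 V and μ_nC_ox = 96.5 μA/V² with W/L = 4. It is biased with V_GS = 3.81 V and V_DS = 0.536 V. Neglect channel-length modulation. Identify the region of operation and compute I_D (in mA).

k_n = μ_nC_ox · (W/L) = 0.386 mA/V².
V_ov = V_GS − V_t = 3.81 − 0.913 = 2.9 V.
Since V_DS = 0.536 V < V_ov = 2.9 V, the device is in the triode region.
I_D = k_n [V_ov · V_DS − ½ V_DS²] = 0.386 × [2.9 × 0.536 − 0.5 × 0.536²] = 0.544 mA.

Triode; I_D = 0.544 mA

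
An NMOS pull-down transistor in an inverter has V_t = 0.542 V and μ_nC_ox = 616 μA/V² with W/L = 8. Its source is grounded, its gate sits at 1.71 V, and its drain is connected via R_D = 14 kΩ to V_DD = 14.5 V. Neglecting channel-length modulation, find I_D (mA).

I_D = 1.02 mA

V_GS = V_G = 1.71 V, so V_ov = 1.71 − 0.542 = 1.17 V.
k_n = μ_nC_ox · (W/L) = 4.928 mA/V².
Assume saturation: I_D = ½ k_n V_ov² = 0.5 × 4.928 × 1.17² = 3.36 mA, giving V_DS = V_DD − I_D R_D = 14.5 − 3.36 × 14 = -32.6 V.
But -32.6 V < V_ov = 1.17 V, so the device is actually in triode.
In triode I_D = k_n[V_ov V_DS − ½ V_DS²] and I_D = (V_DD − V_DS)/R_D. Equating: 34.5 V_DS² − 81.58 V_DS + 14.5 = 0, giving V_DS = 0.194 V (the root below V_ov).
I_D = (14.5 − 0.194) / 14 = 1.02 mA.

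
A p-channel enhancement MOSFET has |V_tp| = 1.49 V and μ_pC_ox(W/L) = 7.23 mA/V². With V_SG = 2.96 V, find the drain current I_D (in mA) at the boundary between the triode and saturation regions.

I_D = 7.81 mA

At the boundary V_SD = V_ov = V_SG − |V_tp| = 2.96 − 1.49 = 1.47 V.
I_D = ½ k_p V_ov² = 0.5 × 7.23 × 1.47² = 7.81 mA.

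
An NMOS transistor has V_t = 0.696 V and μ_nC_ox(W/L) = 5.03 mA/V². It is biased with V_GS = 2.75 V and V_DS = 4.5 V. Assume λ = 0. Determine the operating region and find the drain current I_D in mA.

V_ov = V_GS − V_t = 2.75 − 0.696 = 2.05 V.
Since V_DS = 4.5 V ≥ V_ov = 2.05 V, the device is in saturation.
I_D = ½ k_n V_ov² = 0.5 × 5.03 × 2.05² = 10.6 mA.

Saturation; I_D = 10.6 mA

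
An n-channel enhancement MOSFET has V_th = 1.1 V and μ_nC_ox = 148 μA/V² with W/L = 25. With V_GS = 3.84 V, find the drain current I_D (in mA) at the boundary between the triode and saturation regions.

I_D = 13.9 mA

At the boundary V_DS = V_ov = V_GS − V_th = 3.84 − 1.1 = 2.74 V.
k_n = μ_nC_ox · (W/L) = 3.7 mA/V².
I_D = ½ k_n V_ov² = 0.5 × 3.7 × 2.74² = 13.9 mA.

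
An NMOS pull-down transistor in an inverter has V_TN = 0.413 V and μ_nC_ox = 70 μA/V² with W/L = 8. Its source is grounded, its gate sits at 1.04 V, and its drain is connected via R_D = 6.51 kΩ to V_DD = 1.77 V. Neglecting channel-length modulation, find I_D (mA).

I_D = 0.110 mA

V_GS = V_G = 1.04 V, so V_ov = 1.04 − 0.413 = 0.627 V.
k_n = μ_nC_ox · (W/L) = 0.56 mA/V².
Assume saturation: I_D = ½ k_n V_ov² = 0.5 × 0.56 × 0.627² = 0.11 mA, giving V_DS = V_DD − I_D R_D = 1.77 − 0.11 × 6.51 = 1.05 V.
V_DS = 1.05 V ≥ V_ov = 0.627 V, confirming saturation.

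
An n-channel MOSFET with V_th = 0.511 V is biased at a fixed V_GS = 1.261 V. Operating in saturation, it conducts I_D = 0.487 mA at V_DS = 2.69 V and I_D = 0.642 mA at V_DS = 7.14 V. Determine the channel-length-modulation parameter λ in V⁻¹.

λ = 0.0886 V⁻¹

With V_GS fixed, I_D ∝ (1 + λ V_DS) in saturation, so I_D2/I_D1 = (1 + λ V_DS2)/(1 + λ V_DS1).
0.642/0.487 = 1.318 = (1 + 7.14 λ)/(1 + 2.69 λ).
Solving: λ (I_D1 V_DS2 − I_D2 V_DS1) = I_D2 − I_D1, so λ = (0.642 − 0.487) / (0.487 × 7.14 − 0.642 × 2.69) = 0.155 / 1.75 = 0.0886 V⁻¹.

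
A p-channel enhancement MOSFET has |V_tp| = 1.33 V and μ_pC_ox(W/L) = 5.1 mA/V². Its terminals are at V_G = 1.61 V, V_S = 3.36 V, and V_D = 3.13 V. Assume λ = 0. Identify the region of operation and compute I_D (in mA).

Triode; I_D = 0.358 mA

V_SG = V_S − V_G = 3.36 − 1.61 = 1.75 V; V_SD = V_S − V_D = 3.36 − 3.13 = 0.23 V.
V_ov = V_SG − |V_tp| = 1.75 − 1.33 = 0.42 V.
Since V_SD = 0.23 V < V_ov = 0.42 V, the device is in the triode region.
I_D = k_p [V_ov · V_SD − ½ V_SD²] = 5.1 × [0.42 × 0.23 − 0.5 × 0.23²] = 0.358 mA.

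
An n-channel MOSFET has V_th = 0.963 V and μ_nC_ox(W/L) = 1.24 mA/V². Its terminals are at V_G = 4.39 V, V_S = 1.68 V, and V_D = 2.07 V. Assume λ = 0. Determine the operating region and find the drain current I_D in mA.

V_GS = V_G − V_S = 4.39 − 1.68 = 2.71 V; V_DS = V_D − V_S = 2.07 − 1.68 = 0.39 V.
V_ov = V_GS − V_th = 2.71 − 0.963 = 1.75 V.
Since V_DS = 0.39 V < V_ov = 1.75 V, the device is in the triode region.
I_D = k_n [V_ov · V_DS − ½ V_DS²] = 1.24 × [1.75 × 0.39 − 0.5 × 0.39²] = 0.751 mA.

Triode; I_D = 0.751 mA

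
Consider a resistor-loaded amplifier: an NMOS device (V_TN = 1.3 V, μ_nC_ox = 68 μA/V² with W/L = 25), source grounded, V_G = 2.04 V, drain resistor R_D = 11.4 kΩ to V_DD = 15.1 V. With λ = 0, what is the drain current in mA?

V_GS = V_G = 2.04 V, so V_ov = 2.04 − 1.3 = 0.74 V.
k_n = μ_nC_ox · (W/L) = 1.7 mA/V².
Assume saturation: I_D = ½ k_n V_ov² = 0.5 × 1.7 × 0.74² = 0.465 mA, giving V_DS = V_DD − I_D R_D = 15.1 − 0.465 × 11.4 = 9.79 V.
V_DS = 9.79 V ≥ V_ov = 0.74 V, confirming saturation.

I_D = 0.465 mA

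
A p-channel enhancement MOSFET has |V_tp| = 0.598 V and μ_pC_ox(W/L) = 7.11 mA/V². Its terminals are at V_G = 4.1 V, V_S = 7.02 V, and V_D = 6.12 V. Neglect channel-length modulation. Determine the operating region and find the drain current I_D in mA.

Triode; I_D = 12.0 mA

V_SG = V_S − V_G = 7.02 − 4.1 = 2.92 V; V_SD = V_S − V_D = 7.02 − 6.12 = 0.9 V.
V_ov = V_SG − |V_tp| = 2.92 − 0.598 = 2.32 V.
Since V_SD = 0.9 V < V_ov = 2.32 V, the device is in the triode region.
I_D = k_p [V_ov · V_SD − ½ V_SD²] = 7.11 × [2.32 × 0.9 − 0.5 × 0.9²] = 12 mA.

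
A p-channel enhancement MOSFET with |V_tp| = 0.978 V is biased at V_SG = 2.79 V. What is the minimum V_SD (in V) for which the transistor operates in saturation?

V_SD,sat = 1.81 V

The boundary between triode and saturation is V_SD = V_SG − |V_tp| = V_ov.
V_ov = 2.79 − 0.978 = 1.81 V.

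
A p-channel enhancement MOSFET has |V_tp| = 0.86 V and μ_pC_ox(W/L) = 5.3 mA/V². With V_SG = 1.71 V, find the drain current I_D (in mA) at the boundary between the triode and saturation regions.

I_D = 1.91 mA

At the boundary V_SD = V_ov = V_SG − |V_tp| = 1.71 − 0.86 = 0.85 V.
I_D = ½ k_p V_ov² = 0.5 × 5.3 × 0.85² = 1.91 mA.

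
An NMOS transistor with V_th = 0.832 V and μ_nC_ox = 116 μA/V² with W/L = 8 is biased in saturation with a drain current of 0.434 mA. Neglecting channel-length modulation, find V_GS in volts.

k_n = μ_nC_ox · (W/L) = 0.928 mA/V².
In saturation I_D = ½ k_n (V_GS − V_th)², so V_GS − V_th = √(2 I_D / k_n) = √(2 × 0.434 / 0.928) = 0.967 V.
V_GS = 0.832 + 0.967 = 1.8 V.

V_GS = 1.80 V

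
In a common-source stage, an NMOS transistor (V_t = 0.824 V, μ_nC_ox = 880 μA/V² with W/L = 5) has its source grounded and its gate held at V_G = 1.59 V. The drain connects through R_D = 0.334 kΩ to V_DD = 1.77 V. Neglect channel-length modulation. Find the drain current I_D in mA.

I_D = 1.29 mA

V_GS = V_G = 1.59 V, so V_ov = 1.59 − 0.824 = 0.766 V.
k_n = μ_nC_ox · (W/L) = 4.4 mA/V².
Assume saturation: I_D = ½ k_n V_ov² = 0.5 × 4.4 × 0.766² = 1.29 mA, giving V_DS = V_DD − I_D R_D = 1.77 − 1.29 × 0.334 = 1.34 V.
V_DS = 1.34 V ≥ V_ov = 0.766 V, confirming saturation.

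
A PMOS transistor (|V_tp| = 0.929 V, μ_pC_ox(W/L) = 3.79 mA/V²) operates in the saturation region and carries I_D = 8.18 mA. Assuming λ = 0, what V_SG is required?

V_SG = 3.01 V

In saturation I_D = ½ k_p (V_SG − |V_tp|)², so V_SG − |V_tp| = √(2 I_D / k_p) = √(2 × 8.18 / 3.79) = 2.08 V.
V_SG = 0.929 + 2.08 = 3.01 V.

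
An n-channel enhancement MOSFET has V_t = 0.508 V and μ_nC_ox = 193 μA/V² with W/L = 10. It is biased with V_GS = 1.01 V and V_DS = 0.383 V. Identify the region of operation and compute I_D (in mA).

Triode; I_D = 0.230 mA

k_n = μ_nC_ox · (W/L) = 1.93 mA/V².
V_ov = V_GS − V_t = 1.01 − 0.508 = 0.502 V.
Since V_DS = 0.383 V < V_ov = 0.502 V, the device is in the triode region.
I_D = k_n [V_ov · V_DS − ½ V_DS²] = 1.93 × [0.502 × 0.383 − 0.5 × 0.383²] = 0.23 mA.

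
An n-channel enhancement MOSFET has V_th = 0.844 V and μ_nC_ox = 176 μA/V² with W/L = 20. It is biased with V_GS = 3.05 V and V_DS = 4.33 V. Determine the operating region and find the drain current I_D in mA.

Saturation; I_D = 8.56 mA

k_n = μ_nC_ox · (W/L) = 3.52 mA/V².
V_ov = V_GS − V_th = 3.05 − 0.844 = 2.21 V.
Since V_DS = 4.33 V ≥ V_ov = 2.21 V, the device is in saturation.
I_D = ½ k_n V_ov² = 0.5 × 3.52 × 2.21² = 8.56 mA.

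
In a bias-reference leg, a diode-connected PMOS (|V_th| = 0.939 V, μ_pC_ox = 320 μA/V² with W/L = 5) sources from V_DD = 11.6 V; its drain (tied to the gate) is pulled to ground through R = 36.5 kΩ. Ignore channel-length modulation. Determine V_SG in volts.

V_SG = 1.53 V

With gate tied to drain, V_SG = V_SD ≥ V_SG − |V_th|, so the device is in saturation.
k_p = μ_pC_ox · (W/L) = 1.6 mA/V².
KCL at the drain: ½ k_p (V_SG − |V_th|)² = (V_DD − V_SG)/R.
Let x = V_SG − 0.939. Then 29.2 x² + x − 10.66 = 0, giving x = 0.587 V (positive root), so V_SG = 1.53 V.
I_D = (V_DD − V_SG)/R = (11.6 − 1.53) / 36.5 = 0.276 mA.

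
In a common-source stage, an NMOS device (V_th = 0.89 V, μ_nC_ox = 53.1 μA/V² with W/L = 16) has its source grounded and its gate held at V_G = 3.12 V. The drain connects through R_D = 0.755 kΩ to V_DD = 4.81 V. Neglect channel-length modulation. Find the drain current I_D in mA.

I_D = 2.11 mA

V_GS = V_G = 3.12 V, so V_ov = 3.12 − 0.89 = 2.23 V.
k_n = μ_nC_ox · (W/L) = 0.8496 mA/V².
Assume saturation: I_D = ½ k_n V_ov² = 0.5 × 0.8496 × 2.23² = 2.11 mA, giving V_DS = V_DD − I_D R_D = 4.81 − 2.11 × 0.755 = 3.22 V.
V_DS = 3.22 V ≥ V_ov = 2.23 V, confirming saturation.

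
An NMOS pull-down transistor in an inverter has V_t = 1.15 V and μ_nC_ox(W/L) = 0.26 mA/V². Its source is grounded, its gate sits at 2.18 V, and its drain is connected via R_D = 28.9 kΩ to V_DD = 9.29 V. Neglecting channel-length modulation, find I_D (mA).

I_D = 0.138 mA

V_GS = V_G = 2.18 V, so V_ov = 2.18 − 1.15 = 1.03 V.
Assume saturation: I_D = ½ k_n V_ov² = 0.5 × 0.26 × 1.03² = 0.138 mA, giving V_DS = V_DD − I_D R_D = 9.29 − 0.138 × 28.9 = 5.3 V.
V_DS = 5.3 V ≥ V_ov = 1.03 V, confirming saturation.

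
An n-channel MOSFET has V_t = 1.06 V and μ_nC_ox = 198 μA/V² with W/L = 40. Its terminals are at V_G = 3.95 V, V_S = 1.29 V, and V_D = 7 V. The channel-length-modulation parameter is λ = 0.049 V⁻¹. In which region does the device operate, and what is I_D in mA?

V_GS = V_G − V_S = 3.95 − 1.29 = 2.66 V; V_DS = V_D − V_S = 7 − 1.29 = 5.71 V.
k_n = μ_nC_ox · (W/L) = 7.92 mA/V².
V_ov = V_GS − V_t = 2.66 − 1.06 = 1.6 V.
Since V_DS = 5.71 V ≥ V_ov = 1.6 V, the device is in saturation.
I_D = ½ k_n V_ov² (1 + λ V_DS) = 0.5 × 7.92 × 1.6² × (1 + 0.049 × 5.71) = 13 mA.

Saturation; I_D = 13.0 mA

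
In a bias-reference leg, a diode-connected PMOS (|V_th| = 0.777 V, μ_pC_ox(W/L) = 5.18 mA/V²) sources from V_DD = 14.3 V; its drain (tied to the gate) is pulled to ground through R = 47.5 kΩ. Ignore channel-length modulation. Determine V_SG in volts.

V_SG = 1.10 V

With gate tied to drain, V_SG = V_SD ≥ V_SG − |V_th|, so the device is in saturation.
KCL at the drain: ½ k_p (V_SG − |V_th|)² = (V_DD − V_SG)/R.
Let x = V_SG − 0.777. Then 123 x² + x − 13.52 = 0, giving x = 0.328 V (positive root), so V_SG = 1.1 V.
I_D = (V_DD − V_SG)/R = (14.3 − 1.1) / 47.5 = 0.278 mA.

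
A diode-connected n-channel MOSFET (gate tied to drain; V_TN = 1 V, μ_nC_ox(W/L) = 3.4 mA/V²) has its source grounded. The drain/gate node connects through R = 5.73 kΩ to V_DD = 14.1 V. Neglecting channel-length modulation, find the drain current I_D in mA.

I_D = 2.09 mA

With gate tied to drain, V_GS = V_DS ≥ V_GS − V_TN, so the device is in saturation.
KCL at the drain: ½ k_n (V_GS − V_TN)² = (V_DD − V_GS)/R.
Let x = V_GS − 1. Then 9.74 x² + x − 13.1 = 0, giving x = 1.11 V (positive root), so V_GS = 2.11 V.
I_D = (V_DD − V_GS)/R = (14.1 − 2.11) / 5.73 = 2.09 mA.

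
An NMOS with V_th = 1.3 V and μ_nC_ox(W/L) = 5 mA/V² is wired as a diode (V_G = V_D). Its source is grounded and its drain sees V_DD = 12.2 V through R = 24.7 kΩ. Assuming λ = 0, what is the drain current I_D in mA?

With gate tied to drain, V_GS = V_DS ≥ V_GS − V_th, so the device is in saturation.
KCL at the drain: ½ k_n (V_GS − V_th)² = (V_DD − V_GS)/R.
Let x = V_GS − 1.3. Then 61.8 x² + x − 10.9 = 0, giving x = 0.412 V (positive root), so V_GS = 1.71 V.
I_D = (V_DD − V_GS)/R = (12.2 − 1.71) / 24.7 = 0.425 mA.

I_D = 0.425 mA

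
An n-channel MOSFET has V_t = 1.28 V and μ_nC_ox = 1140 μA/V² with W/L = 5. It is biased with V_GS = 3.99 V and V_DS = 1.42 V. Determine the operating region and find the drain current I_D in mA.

k_n = μ_nC_ox · (W/L) = 5.7 mA/V².
V_ov = V_GS − V_t = 3.99 − 1.28 = 2.71 V.
Since V_DS = 1.42 V < V_ov = 2.71 V, the device is in the triode region.
I_D = k_n [V_ov · V_DS − ½ V_DS²] = 5.7 × [2.71 × 1.42 − 0.5 × 1.42²] = 16.2 mA.

Triode; I_D = 16.2 mA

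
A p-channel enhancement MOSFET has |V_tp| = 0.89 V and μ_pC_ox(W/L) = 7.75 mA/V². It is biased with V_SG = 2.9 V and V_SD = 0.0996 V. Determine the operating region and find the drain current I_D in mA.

Triode; I_D = 1.51 mA

V_ov = V_SG − |V_tp| = 2.9 − 0.89 = 2.01 V.
Since V_SD = 0.0996 V < V_ov = 2.01 V, the device is in the triode region.
I_D = k_p [V_ov · V_SD − ½ V_SD²] = 7.75 × [2.01 × 0.0996 − 0.5 × 0.0996²] = 1.51 mA.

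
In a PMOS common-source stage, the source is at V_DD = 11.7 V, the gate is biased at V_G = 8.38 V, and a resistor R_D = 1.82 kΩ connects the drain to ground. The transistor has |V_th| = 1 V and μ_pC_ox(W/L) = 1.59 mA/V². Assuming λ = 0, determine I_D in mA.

I_D = 4.28 mA

V_SG = V_DD − V_G = 11.7 − 8.38 = 3.32 V, so V_ov = 3.32 − 1 = 2.32 V.
Assume saturation: I_D = ½ k_p V_ov² = 0.5 × 1.59 × 2.32² = 4.28 mA, giving V_SD = V_DD − I_D R_D = 11.7 − 4.28 × 1.82 = 3.91 V.
V_SD = 3.91 V ≥ V_ov = 2.32 V, confirming saturation.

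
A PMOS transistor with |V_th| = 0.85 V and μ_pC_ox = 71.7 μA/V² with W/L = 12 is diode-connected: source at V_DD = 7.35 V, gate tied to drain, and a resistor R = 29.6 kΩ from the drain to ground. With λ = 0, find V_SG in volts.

V_SG = 1.53 V

With gate tied to drain, V_SG = V_SD ≥ V_SG − |V_th|, so the device is in saturation.
k_p = μ_pC_ox · (W/L) = 0.8604 mA/V².
KCL at the drain: ½ k_p (V_SG − |V_th|)² = (V_DD − V_SG)/R.
Let x = V_SG − 0.85. Then 12.7 x² + x − 6.5 = 0, giving x = 0.676 V (positive root), so V_SG = 1.53 V.
I_D = (V_DD − V_SG)/R = (7.35 − 1.53) / 29.6 = 0.197 mA.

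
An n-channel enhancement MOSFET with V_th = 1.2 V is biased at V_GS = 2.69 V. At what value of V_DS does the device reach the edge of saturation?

The boundary between triode and saturation is V_DS = V_GS − V_th = V_ov.
V_ov = 2.69 − 1.2 = 1.49 V.

V_DS,sat = 1.49 V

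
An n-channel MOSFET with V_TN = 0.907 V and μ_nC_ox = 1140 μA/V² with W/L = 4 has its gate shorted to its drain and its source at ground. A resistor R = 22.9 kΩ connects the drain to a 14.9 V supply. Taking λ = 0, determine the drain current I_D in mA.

I_D = 0.589 mA

With gate tied to drain, V_GS = V_DS ≥ V_GS − V_TN, so the device is in saturation.
k_n = μ_nC_ox · (W/L) = 4.56 mA/V².
KCL at the drain: ½ k_n (V_GS − V_TN)² = (V_DD − V_GS)/R.
Let x = V_GS − 0.907. Then 52.2 x² + x − 13.99 = 0, giving x = 0.508 V (positive root), so V_GS = 1.42 V.
I_D = (V_DD − V_GS)/R = (14.9 − 1.42) / 22.9 = 0.589 mA.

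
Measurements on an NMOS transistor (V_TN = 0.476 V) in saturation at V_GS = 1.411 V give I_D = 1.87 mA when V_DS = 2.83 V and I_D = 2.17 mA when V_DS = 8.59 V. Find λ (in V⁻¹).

With V_GS fixed, I_D ∝ (1 + λ V_DS) in saturation, so I_D2/I_D1 = (1 + λ V_DS2)/(1 + λ V_DS1).
2.17/1.87 = 1.16 = (1 + 8.59 λ)/(1 + 2.83 λ).
Solving: λ (I_D1 V_DS2 − I_D2 V_DS1) = I_D2 − I_D1, so λ = (2.17 − 1.87) / (1.87 × 8.59 − 2.17 × 2.83) = 0.3 / 9.92 = 0.0302 V⁻¹.

λ = 0.0302 V⁻¹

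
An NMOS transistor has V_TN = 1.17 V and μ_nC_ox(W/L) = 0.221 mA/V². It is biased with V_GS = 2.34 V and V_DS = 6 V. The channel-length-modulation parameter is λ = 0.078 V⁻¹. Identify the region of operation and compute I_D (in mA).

Saturation; I_D = 0.222 mA

V_ov = V_GS − V_TN = 2.34 − 1.17 = 1.17 V.
Since V_DS = 6 V ≥ V_ov = 1.17 V, the device is in saturation.
I_D = ½ k_n V_ov² (1 + λ V_DS) = 0.5 × 0.221 × 1.17² × (1 + 0.078 × 6) = 0.222 mA.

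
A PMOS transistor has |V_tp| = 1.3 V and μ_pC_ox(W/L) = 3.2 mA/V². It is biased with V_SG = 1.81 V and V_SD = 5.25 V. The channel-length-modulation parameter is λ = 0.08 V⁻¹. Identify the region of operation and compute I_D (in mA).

V_ov = V_SG − |V_tp| = 1.81 − 1.3 = 0.51 V.
Since V_SD = 5.25 V ≥ V_ov = 0.51 V, the device is in saturation.
I_D = ½ k_p V_ov² (1 + λ V_SD) = 0.5 × 3.2 × 0.51² × (1 + 0.08 × 5.25) = 0.591 mA.

Saturation; I_D = 0.591 mA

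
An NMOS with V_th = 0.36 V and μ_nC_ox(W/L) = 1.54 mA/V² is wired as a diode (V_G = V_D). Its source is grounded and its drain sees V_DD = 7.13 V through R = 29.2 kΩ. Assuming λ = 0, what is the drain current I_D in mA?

I_D = 0.214 mA

With gate tied to drain, V_GS = V_DS ≥ V_GS − V_th, so the device is in saturation.
KCL at the drain: ½ k_n (V_GS − V_th)² = (V_DD − V_GS)/R.
Let x = V_GS − 0.36. Then 22.5 x² + x − 6.77 = 0, giving x = 0.527 V (positive root), so V_GS = 0.887 V.
I_D = (V_DD − V_GS)/R = (7.13 − 0.887) / 29.2 = 0.214 mA.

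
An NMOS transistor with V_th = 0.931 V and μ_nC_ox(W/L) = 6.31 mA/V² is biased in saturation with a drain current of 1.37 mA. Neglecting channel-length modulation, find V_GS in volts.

In saturation I_D = ½ k_n (V_GS − V_th)², so V_GS − V_th = √(2 I_D / k_n) = √(2 × 1.37 / 6.31) = 0.659 V.
V_GS = 0.931 + 0.659 = 1.59 V.

V_GS = 1.59 V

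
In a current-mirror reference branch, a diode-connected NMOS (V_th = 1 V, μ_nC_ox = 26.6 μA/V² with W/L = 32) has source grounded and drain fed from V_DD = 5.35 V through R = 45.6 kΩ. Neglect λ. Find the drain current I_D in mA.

I_D = 0.0856 mA

With gate tied to drain, V_GS = V_DS ≥ V_GS − V_th, so the device is in saturation.
k_n = μ_nC_ox · (W/L) = 0.8512 mA/V².
KCL at the drain: ½ k_n (V_GS − V_th)² = (V_DD − V_GS)/R.
Let x = V_GS − 1. Then 19.4 x² + x − 4.35 = 0, giving x = 0.448 V (positive root), so V_GS = 1.45 V.
I_D = (V_DD − V_GS)/R = (5.35 − 1.45) / 45.6 = 0.0856 mA.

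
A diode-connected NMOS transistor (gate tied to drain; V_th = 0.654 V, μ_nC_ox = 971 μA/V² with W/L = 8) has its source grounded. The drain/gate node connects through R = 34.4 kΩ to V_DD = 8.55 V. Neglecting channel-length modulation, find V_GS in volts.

With gate tied to drain, V_GS = V_DS ≥ V_GS − V_th, so the device is in saturation.
k_n = μ_nC_ox · (W/L) = 7.768 mA/V².
KCL at the drain: ½ k_n (V_GS − V_th)² = (V_DD − V_GS)/R.
Let x = V_GS − 0.654. Then 134 x² + x − 7.896 = 0, giving x = 0.239 V (positive root), so V_GS = 0.893 V.
I_D = (V_DD − V_GS)/R = (8.55 − 0.893) / 34.4 = 0.223 mA.

V_GS = 0.893 V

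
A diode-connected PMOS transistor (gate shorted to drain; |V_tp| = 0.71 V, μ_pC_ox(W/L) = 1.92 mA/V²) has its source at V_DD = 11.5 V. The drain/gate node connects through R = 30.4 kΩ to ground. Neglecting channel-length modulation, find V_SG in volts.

V_SG = 1.30 V

With gate tied to drain, V_SG = V_SD ≥ V_SG − |V_tp|, so the device is in saturation.
KCL at the drain: ½ k_p (V_SG − |V_tp|)² = (V_DD − V_SG)/R.
Let x = V_SG − 0.71. Then 29.2 x² + x − 10.79 = 0, giving x = 0.591 V (positive root), so V_SG = 1.3 V.
I_D = (V_DD − V_SG)/R = (11.5 − 1.3) / 30.4 = 0.335 mA.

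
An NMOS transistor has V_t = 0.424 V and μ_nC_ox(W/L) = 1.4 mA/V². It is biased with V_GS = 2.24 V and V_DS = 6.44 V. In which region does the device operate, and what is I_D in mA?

V_ov = V_GS − V_t = 2.24 − 0.424 = 1.82 V.
Since V_DS = 6.44 V ≥ V_ov = 1.82 V, the device is in saturation.
I_D = ½ k_n V_ov² = 0.5 × 1.4 × 1.82² = 2.31 mA.

Saturation; I_D = 2.31 mA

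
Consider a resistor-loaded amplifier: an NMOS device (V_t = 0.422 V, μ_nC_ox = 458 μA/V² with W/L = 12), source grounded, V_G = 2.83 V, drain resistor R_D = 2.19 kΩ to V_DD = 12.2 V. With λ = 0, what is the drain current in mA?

I_D = 5.37 mA

V_GS = V_G = 2.83 V, so V_ov = 2.83 − 0.422 = 2.41 V.
k_n = μ_nC_ox · (W/L) = 5.496 mA/V².
Assume saturation: I_D = ½ k_n V_ov² = 0.5 × 5.496 × 2.41² = 15.9 mA, giving V_DS = V_DD − I_D R_D = 12.2 − 15.9 × 2.19 = -22.7 V.
But -22.7 V < V_ov = 2.41 V, so the device is actually in triode.
In triode I_D = k_n[V_ov V_DS − ½ V_DS²] and I_D = (V_DD − V_DS)/R_D. Equating: 6.02 V_DS² − 29.98 V_DS + 12.2 = 0, giving V_DS = 0.447 V (the root below V_ov).
I_D = (12.2 − 0.447) / 2.19 = 5.37 mA.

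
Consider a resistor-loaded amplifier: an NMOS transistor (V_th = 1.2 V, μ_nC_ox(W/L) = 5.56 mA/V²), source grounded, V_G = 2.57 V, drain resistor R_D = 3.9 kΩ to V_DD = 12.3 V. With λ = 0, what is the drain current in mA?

V_GS = V_G = 2.57 V, so V_ov = 2.57 − 1.2 = 1.37 V.
Assume saturation: I_D = ½ k_n V_ov² = 0.5 × 5.56 × 1.37² = 5.22 mA, giving V_DS = V_DD − I_D R_D = 12.3 − 5.22 × 3.9 = -8.05 V.
But -8.05 V < V_ov = 1.37 V, so the device is actually in triode.
In triode I_D = k_n[V_ov V_DS − ½ V_DS²] and I_D = (V_DD − V_DS)/R_D. Equating: 10.8 V_DS² − 30.71 V_DS + 12.3 = 0, giving V_DS = 0.483 V (the root below V_ov).
I_D = (12.3 − 0.483) / 3.9 = 3.03 mA.

I_D = 3.03 mA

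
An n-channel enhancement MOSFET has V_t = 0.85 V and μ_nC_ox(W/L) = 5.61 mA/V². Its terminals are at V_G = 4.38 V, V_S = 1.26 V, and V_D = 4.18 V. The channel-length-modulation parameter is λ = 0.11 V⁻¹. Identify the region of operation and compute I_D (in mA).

Saturation; I_D = 19.1 mA

V_GS = V_G − V_S = 4.38 − 1.26 = 3.12 V; V_DS = V_D − V_S = 4.18 − 1.26 = 2.92 V.
V_ov = V_GS − V_t = 3.12 − 0.85 = 2.27 V.
Since V_DS = 2.92 V ≥ V_ov = 2.27 V, the device is in saturation.
I_D = ½ k_n V_ov² (1 + λ V_DS) = 0.5 × 5.61 × 2.27² × (1 + 0.11 × 2.92) = 19.1 mA.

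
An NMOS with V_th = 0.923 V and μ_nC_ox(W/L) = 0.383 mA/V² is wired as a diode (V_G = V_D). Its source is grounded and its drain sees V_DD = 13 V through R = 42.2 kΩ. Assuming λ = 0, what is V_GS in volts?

V_GS = 2.09 V

With gate tied to drain, V_GS = V_DS ≥ V_GS − V_th, so the device is in saturation.
KCL at the drain: ½ k_n (V_GS − V_th)² = (V_DD − V_GS)/R.
Let x = V_GS − 0.923. Then 8.08 x² + x − 12.08 = 0, giving x = 1.16 V (positive root), so V_GS = 2.09 V.
I_D = (V_DD − V_GS)/R = (13 − 2.09) / 42.2 = 0.259 mA.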